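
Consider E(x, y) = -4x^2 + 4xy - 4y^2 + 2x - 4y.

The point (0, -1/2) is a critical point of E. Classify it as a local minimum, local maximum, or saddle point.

The Hessian of E is constant: H = [[-8, 4], [4, -8]].
det(H) = (-8)·(-8) − 4² = 48.
det(H) > 0 and tr(H) = -16 < 0, so H is negative definite and the point is a local maximum.

local maximum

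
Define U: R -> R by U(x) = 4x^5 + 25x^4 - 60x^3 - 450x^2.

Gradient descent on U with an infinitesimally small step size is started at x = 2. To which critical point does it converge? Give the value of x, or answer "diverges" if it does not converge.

3

U'(x) = 20x(x - 3)(x + 3)(x + 5), so U'(2) = -1400.
Gradient descent moves in the -U' direction, i.e. x is increasing.
The nearest critical point in that direction is x = 3, where U'' = 2880 > 0 (a local minimum). The iterate converges there.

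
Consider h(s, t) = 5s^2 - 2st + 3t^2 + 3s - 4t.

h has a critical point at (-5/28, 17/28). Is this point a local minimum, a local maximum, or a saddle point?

The Hessian of h is constant: H = [[10, -2], [-2, 6]].
det(H) = 10·6 − (-2)² = 56.
det(H) > 0 and tr(H) = 16 > 0, so H is positive definite and the point is a local minimum.

local minimum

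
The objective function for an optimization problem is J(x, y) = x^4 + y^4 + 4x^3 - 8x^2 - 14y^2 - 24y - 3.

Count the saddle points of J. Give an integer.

J separates as a function of x plus a function of y, so ∇J=0 decouples.
∂J/∂x = 4x(x - 1)(x + 4) = 0 at x ∈ {-4, 0, 1}; ∂J/∂y = 4(y - 3)(y + 1)(y + 2) = 0 at y ∈ {-2, -1, 3}.
The Hessian is diagonal: diag(J_xx, J_yy). Second derivatives: J_xx(-4)=80, J_xx(0)=-16, J_xx(1)=20; J_yy(-2)=20, J_yy(-1)=-16, J_yy(3)=80.
Saddle points occur where the two diagonal entries have opposite signs: (-4, -1), (0, -2), (0, 3), (1, -1). Count: 4.

4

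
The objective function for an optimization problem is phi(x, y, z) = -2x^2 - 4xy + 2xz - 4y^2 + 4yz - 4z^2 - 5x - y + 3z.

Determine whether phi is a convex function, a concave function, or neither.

concave

phi is quadratic, so its Hessian is the constant matrix H = [[-4, -4, 2], [-4, -8, 4], [2, 4, -8]].
Leading principal minors: -4, 16, -96.
Signs alternate −, +, − ⇒ H ≺ 0 ⇒ concave.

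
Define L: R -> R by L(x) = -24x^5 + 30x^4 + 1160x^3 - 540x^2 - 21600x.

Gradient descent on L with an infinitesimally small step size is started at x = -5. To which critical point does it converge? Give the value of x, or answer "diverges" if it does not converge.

L'(x) = -120(x - 5)(x - 3)(x + 3)(x + 4), so L'(-5) = -19200.
Gradient descent moves in the -L' direction, i.e. x is increasing.
The nearest critical point in that direction is x = -4, where L'' = 7560 > 0 (a local minimum). The iterate converges there.

-4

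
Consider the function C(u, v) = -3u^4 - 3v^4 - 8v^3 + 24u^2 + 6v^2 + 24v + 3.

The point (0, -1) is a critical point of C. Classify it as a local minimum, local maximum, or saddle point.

The mixed partial ∂²C/∂u∂v is 0, so the Hessian at any point is diag(C_uu, C_vv) = diag(12(-3u^2 + 4), 12(-3v^2 - 4v + 1)).
At (0, -1): H = diag(48, 24).
Both eigenvalues are positive, so H is positive definite: a local minimum.

local minimum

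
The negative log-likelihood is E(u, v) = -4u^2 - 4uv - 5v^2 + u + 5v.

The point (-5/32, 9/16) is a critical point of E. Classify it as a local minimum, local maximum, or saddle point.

local maximum

The Hessian of E is constant: H = [[-8, -4], [-4, -10]].
det(H) = (-8)·(-10) − (-4)² = 64.
det(H) > 0 and tr(H) = -18 < 0, so H is negative definite and the point is a local maximum.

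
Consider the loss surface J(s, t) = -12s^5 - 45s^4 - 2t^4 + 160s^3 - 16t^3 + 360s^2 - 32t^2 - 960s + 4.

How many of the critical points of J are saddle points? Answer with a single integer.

6

J separates as a function of s plus a function of t, so ∇J=0 decouples.
∂J/∂s = -60(s - 2)(s - 1)(s + 2)(s + 4) = 0 at s ∈ {-4, -2, 1, 2}; ∂J/∂t = -8t(t + 2)(t + 4) = 0 at t ∈ {-4, -2, 0}.
The Hessian is diagonal: diag(J_ss, J_tt). Second derivatives: J_ss(-4)=3600, J_ss(-2)=-1440, J_ss(1)=900, J_ss(2)=-1440; J_tt(-4)=-64, J_tt(-2)=32, J_tt(0)=-64.
Saddle points occur where the two diagonal entries have opposite signs: (-4, -4), (-4, 0), (-2, -2), (1, -4), (1, 0), (2, -2). Count: 6.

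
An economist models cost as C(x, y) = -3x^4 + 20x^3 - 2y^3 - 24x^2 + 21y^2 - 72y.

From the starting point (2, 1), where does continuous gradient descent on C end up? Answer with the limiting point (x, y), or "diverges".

(1, 3)

C is separable, so gradient descent decouples: x follows -∂C/∂x, y follows -∂C/∂y.
∂C/∂x = -12x(x - 4)(x - 1); at x=2 this is 48, so x decreases.
∂C/∂y = -6(y - 4)(y - 3); at y=1 this is -36, so y increases.
x converges to its nearest critical value 1 (a local min of the x-part); y converges to 3. The iterate converges to (1, 3).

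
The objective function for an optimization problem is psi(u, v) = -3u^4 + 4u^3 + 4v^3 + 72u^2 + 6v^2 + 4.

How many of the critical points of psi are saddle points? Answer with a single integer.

psi separates as a function of u plus a function of v, so ∇psi=0 decouples.
∂psi/∂u = -12u(u - 4)(u + 3) = 0 at u ∈ {-3, 0, 4}; ∂psi/∂v = 12v(v + 1) = 0 at v ∈ {-1, 0}.
The Hessian is diagonal: diag(psi_uu, psi_vv). Second derivatives: psi_uu(-3)=-252, psi_uu(0)=144, psi_uu(4)=-336; psi_vv(-1)=-12, psi_vv(0)=12.
Saddle points occur where the two diagonal entries have opposite signs: (-3, 0), (0, -1), (4, 0). Count: 3.

3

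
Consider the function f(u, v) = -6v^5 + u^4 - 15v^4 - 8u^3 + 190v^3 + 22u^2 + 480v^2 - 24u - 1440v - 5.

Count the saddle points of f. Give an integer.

6

f separates as a function of u plus a function of v, so ∇f=0 decouples.
∂f/∂u = 4(u - 3)(u - 2)(u - 1) = 0 at u ∈ {1, 2, 3}; ∂f/∂v = -30(v - 4)(v - 1)(v + 3)(v + 4) = 0 at v ∈ {-4, -3, 1, 4}.
The Hessian is diagonal: diag(f_uu, f_vv). Second derivatives: f_uu(1)=8, f_uu(2)=-4, f_uu(3)=8; f_vv(-4)=1200, f_vv(-3)=-840, f_vv(1)=1800, f_vv(4)=-5040.
Saddle points occur where the two diagonal entries have opposite signs: (1, -3), (1, 4), (2, -4), (2, 1), (3, -3), (3, 4). Count: 6.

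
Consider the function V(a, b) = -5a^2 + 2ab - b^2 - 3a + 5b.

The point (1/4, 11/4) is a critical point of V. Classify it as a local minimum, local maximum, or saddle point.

local maximum

The Hessian of V is constant: H = [[-10, 2], [2, -2]].
det(H) = (-10)·(-2) − 2² = 16.
det(H) > 0 and tr(H) = -12 < 0, so H is negative definite and the point is a local maximum.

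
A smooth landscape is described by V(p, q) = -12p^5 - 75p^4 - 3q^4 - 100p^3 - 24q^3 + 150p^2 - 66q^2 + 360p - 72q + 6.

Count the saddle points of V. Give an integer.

V separates as a function of p plus a function of q, so ∇V=0 decouples.
∂V/∂p = -60(p - 1)(p + 1)(p + 2)(p + 3) = 0 at p ∈ {-3, -2, -1, 1}; ∂V/∂q = -12(q + 1)(q + 2)(q + 3) = 0 at q ∈ {-3, -2, -1}.
The Hessian is diagonal: diag(V_pp, V_qq). Second derivatives: V_pp(-3)=480, V_pp(-2)=-180, V_pp(-1)=240, V_pp(1)=-1440; V_qq(-3)=-24, V_qq(-2)=12, V_qq(-1)=-24.
Saddle points occur where the two diagonal entries have opposite signs: (-3, -3), (-3, -1), (-2, -2), (-1, -3), (-1, -1), (1, -2). Count: 6.

6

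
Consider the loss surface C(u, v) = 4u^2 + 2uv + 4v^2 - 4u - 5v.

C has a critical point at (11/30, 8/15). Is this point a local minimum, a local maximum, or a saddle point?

The Hessian of C is constant: H = [[8, 2], [2, 8]].
det(H) = 8·8 − 2² = 60.
det(H) > 0 and tr(H) = 16 > 0, so H is positive definite and the point is a local minimum.

local minimum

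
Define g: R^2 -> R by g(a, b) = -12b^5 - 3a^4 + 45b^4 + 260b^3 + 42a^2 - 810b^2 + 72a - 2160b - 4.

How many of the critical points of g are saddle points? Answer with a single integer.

g separates as a function of a plus a function of b, so ∇g=0 decouples.
∂g/∂a = -12(a - 3)(a + 1)(a + 2) = 0 at a ∈ {-2, -1, 3}; ∂g/∂b = -60(b - 4)(b - 3)(b + 1)(b + 3) = 0 at b ∈ {-3, -1, 3, 4}.
The Hessian is diagonal: diag(g_aa, g_bb). Second derivatives: g_aa(-2)=-60, g_aa(-1)=48, g_aa(3)=-240; g_bb(-3)=5040, g_bb(-1)=-2400, g_bb(3)=1440, g_bb(4)=-2100.
Saddle points occur where the two diagonal entries have opposite signs: (-2, -3), (-2, 3), (-1, -1), (-1, 4), (3, -3), (3, 3). Count: 6.

6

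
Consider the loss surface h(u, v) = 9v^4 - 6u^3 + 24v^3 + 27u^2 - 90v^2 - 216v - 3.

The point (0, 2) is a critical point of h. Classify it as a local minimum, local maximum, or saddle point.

The mixed partial ∂²h/∂u∂v is 0, so the Hessian at any point is diag(h_uu, h_vv) = diag(18(-2u + 3), 36(3v^2 + 4v - 5)).
At (0, 2): H = diag(54, 540).
Both eigenvalues are positive, so H is positive definite: a local minimum.

local minimum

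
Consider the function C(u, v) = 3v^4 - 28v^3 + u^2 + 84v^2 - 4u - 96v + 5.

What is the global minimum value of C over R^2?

C(u,v) separates as P(u) + Q(v) + 5, so its minimum is min P + min Q + 5.
P'(u) = 2u - 4 vanishes at u ∈ {2}; Q'(v) = 12(v - 4)(v - 2)(v - 1) vanishes at v ∈ {1, 2, 4}.
Local minima of P (where P''>0): P(2)=-4. Local minima of Q: Q(1)=-37, Q(4)=-64.
So the global minimum of C is P(2) + Q(4) + 5 = -4 − 64 + 5 = -63, attained at (2, 4).

-63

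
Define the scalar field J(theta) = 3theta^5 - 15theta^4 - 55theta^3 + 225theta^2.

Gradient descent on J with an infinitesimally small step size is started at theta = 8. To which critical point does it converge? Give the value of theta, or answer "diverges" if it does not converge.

J'(theta) = 15theta(theta - 5)(theta - 2)(theta + 3), so J'(8) = 23760.
Gradient descent moves in the -J' direction, i.e. theta is decreasing.
The nearest critical point in that direction is theta = 5, where J'' = 1800 > 0 (a local minimum). The iterate converges there.

5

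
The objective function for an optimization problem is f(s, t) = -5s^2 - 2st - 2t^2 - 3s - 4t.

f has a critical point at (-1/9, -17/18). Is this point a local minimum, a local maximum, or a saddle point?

local maximum

The Hessian of f is constant: H = [[-10, -2], [-2, -4]].
det(H) = (-10)·(-4) − (-2)² = 36.
det(H) > 0 and tr(H) = -14 < 0, so H is negative definite and the point is a local maximum.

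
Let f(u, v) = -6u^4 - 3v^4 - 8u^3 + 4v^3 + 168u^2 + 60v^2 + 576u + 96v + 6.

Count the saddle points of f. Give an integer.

4

f separates as a function of u plus a function of v, so ∇f=0 decouples.
∂f/∂u = -24(u - 4)(u + 2)(u + 3) = 0 at u ∈ {-3, -2, 4}; ∂f/∂v = -12(v - 4)(v + 1)(v + 2) = 0 at v ∈ {-2, -1, 4}.
The Hessian is diagonal: diag(f_uu, f_vv). Second derivatives: f_uu(-3)=-168, f_uu(-2)=144, f_uu(4)=-1008; f_vv(-2)=-72, f_vv(-1)=60, f_vv(4)=-360.
Saddle points occur where the two diagonal entries have opposite signs: (-3, -1), (-2, -2), (-2, 4), (4, -1). Count: 4.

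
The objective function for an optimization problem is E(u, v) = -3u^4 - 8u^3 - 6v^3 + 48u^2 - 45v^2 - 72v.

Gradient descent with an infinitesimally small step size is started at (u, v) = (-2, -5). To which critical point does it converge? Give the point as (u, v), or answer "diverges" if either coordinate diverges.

(0, -4)

E is separable, so gradient descent decouples: u follows -∂E/∂u, v follows -∂E/∂v.
∂E/∂u = -12u(u - 2)(u + 4); at u=-2 this is -192, so u increases.
∂E/∂v = -18(v + 1)(v + 4); at v=-5 this is -72, so v increases.
u converges to its nearest critical value 0 (a local min of the u-part); v converges to -4. The iterate converges to (0, -4).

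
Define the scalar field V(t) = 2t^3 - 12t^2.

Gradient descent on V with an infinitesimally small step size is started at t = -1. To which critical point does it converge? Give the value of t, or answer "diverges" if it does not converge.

V'(t) = 6t(t - 4), so V'(-1) = 30.
Gradient descent moves in the -V' direction, i.e. t is decreasing.
There is no critical point below t=-1, and V' keeps the same sign, so the iterate runs off to −∞.

diverges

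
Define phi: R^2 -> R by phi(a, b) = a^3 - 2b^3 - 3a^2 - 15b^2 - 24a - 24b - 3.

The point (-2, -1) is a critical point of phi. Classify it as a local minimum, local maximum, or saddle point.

local maximum

The mixed partial ∂²phi/∂a∂b is 0, so the Hessian at any point is diag(phi_aa, phi_bb) = diag(6(a - 1), -6(2b + 5)).
At (-2, -1): H = diag(-18, -18).
Both eigenvalues are negative, so H is negative definite: a local maximum.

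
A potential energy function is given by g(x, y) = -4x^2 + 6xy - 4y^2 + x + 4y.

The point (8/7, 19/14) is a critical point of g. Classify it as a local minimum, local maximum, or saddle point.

local maximum

The Hessian of g is constant: H = [[-8, 6], [6, -8]].
det(H) = (-8)·(-8) − 6² = 28.
det(H) > 0 and tr(H) = -16 < 0, so H is negative definite and the point is a local maximum.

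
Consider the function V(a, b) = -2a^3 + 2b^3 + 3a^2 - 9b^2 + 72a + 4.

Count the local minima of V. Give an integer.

V separates as a function of a plus a function of b, so ∇V=0 decouples.
∂V/∂a = -6(a - 4)(a + 3) = 0 at a ∈ {-3, 4}; ∂V/∂b = 6b(b - 3) = 0 at b ∈ {0, 3}.
The Hessian is diagonal: diag(V_aa, V_bb). Second derivatives: V_aa(-3)=42, V_aa(4)=-42; V_bb(0)=-18, V_bb(3)=18.
Local minima occur where both diagonal entries positive: (-3, 3). Count: 1.

1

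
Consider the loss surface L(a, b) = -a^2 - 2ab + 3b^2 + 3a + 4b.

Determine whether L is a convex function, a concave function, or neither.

neither

L is quadratic, so its Hessian is the constant matrix H = [[-2, -2], [-2, 6]].
det(H) = -16, tr(H) = 4.
det(H) < 0, so H is indefinite: neither convex nor concave.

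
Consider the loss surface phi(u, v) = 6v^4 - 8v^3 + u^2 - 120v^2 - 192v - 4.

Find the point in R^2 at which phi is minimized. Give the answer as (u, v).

phi(u,v) separates as P(u) + Q(v) − 4, so its minimum is min P + min Q − 4.
P'(u) = 2u vanishes at u ∈ {0}; Q'(v) = 24(v - 4)(v + 1)(v + 2) vanishes at v ∈ {-2, -1, 4}.
Local minima of P (where P''>0): P(0)=0. Local minima of Q: Q(-2)=64, Q(4)=-1664.
So the global minimum of phi is P(0) + Q(4) − 4 = 0 − 1664 − 4 = -1668, attained at (0, 4).

(0, 4)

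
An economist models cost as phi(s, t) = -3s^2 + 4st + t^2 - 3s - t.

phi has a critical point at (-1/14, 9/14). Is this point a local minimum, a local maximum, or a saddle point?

saddle point

The Hessian of phi is constant: H = [[-6, 4], [4, 2]].
det(H) = (-6)·2 − 4² = -28.
Since det(H) < 0, H is indefinite and the critical point is a saddle point.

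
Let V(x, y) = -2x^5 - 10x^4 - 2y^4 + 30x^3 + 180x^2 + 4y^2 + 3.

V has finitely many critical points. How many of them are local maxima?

4

V separates as a function of x plus a function of y, so ∇V=0 decouples.
∂V/∂x = -10x(x - 3)(x + 3)(x + 4) = 0 at x ∈ {-4, -3, 0, 3}; ∂V/∂y = -8y(y - 1)(y + 1) = 0 at y ∈ {-1, 0, 1}.
The Hessian is diagonal: diag(V_xx, V_yy). Second derivatives: V_xx(-4)=280, V_xx(-3)=-180, V_xx(0)=360, V_xx(3)=-1260; V_yy(-1)=-16, V_yy(0)=8, V_yy(1)=-16.
Local maxima occur where both diagonal entries negative: (-3, -1), (-3, 1), (3, -1), (3, 1). Count: 4.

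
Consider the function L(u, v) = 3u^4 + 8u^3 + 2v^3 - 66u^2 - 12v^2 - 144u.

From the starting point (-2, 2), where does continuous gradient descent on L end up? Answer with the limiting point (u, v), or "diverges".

(-4, 4)

L is separable, so gradient descent decouples: u follows -∂L/∂u, v follows -∂L/∂v.
∂L/∂u = 12(u - 3)(u + 1)(u + 4); at u=-2 this is 120, so u decreases.
∂L/∂v = 6v(v - 4); at v=2 this is -24, so v increases.
u converges to its nearest critical value -4 (a local min of the u-part); v converges to 4. The iterate converges to (-4, 4).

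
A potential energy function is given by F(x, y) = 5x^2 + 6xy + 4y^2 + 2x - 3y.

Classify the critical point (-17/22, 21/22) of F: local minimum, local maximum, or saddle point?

local minimum

The Hessian of F is constant: H = [[10, 6], [6, 8]].
det(H) = 10·8 − 6² = 44.
det(H) > 0 and tr(H) = 18 > 0, so H is positive definite and the point is a local minimum.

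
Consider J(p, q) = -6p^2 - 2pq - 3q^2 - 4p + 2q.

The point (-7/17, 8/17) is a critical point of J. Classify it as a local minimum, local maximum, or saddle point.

local maximum

The Hessian of J is constant: H = [[-12, -2], [-2, -6]].
det(H) = (-12)·(-6) − (-2)² = 68.
det(H) > 0 and tr(H) = -18 < 0, so H is negative definite and the point is a local maximum.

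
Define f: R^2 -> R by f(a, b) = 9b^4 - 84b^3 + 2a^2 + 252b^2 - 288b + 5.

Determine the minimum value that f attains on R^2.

f(a,b) separates as P(a) + Q(b) + 5, so its minimum is min P + min Q + 5.
P'(a) = 4a vanishes at a ∈ {0}; Q'(b) = 36(b - 4)(b - 2)(b - 1) vanishes at b ∈ {1, 2, 4}.
Local minima of P (where P''>0): P(0)=0. Local minima of Q: Q(1)=-111, Q(4)=-192.
So the global minimum of f is P(0) + Q(4) + 5 = 0 − 192 + 5 = -187, attained at (0, 4).

-187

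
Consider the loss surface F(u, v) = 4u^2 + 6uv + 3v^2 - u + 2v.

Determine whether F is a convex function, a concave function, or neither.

F is quadratic, so its Hessian is the constant matrix H = [[8, 6], [6, 6]].
det(H) = 12, tr(H) = 14.
det(H) > 0 and tr(H) > 0, so H is positive definite everywhere: convex.

convex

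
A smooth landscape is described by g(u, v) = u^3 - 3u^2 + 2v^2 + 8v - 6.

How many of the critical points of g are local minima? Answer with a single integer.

g separates as a function of u plus a function of v, so ∇g=0 decouples.
∂g/∂u = 3u(u - 2) = 0 at u ∈ {0, 2}; ∂g/∂v = 4(v + 2) = 0 at v ∈ {-2}.
The Hessian is diagonal: diag(g_uu, g_vv). Second derivatives: g_uu(0)=-6, g_uu(2)=6; g_vv(-2)=4.
Local minima occur where both diagonal entries positive: (2, -2). Count: 1.

1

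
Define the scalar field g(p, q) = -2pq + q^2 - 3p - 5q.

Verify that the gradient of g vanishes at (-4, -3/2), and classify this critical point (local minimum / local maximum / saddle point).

∇g = (-2q - 3, -2p + 2q - 5); substituting (-4, -3/2) gives ∇g = (0, 0), so (-4, -3/2) is indeed a critical point.
The Hessian of g is constant: H = [[0, -2], [-2, 2]].
det(H) = 0·2 − (-2)² = -4.
Since det(H) < 0, H is indefinite and the critical point is a saddle point.

saddle point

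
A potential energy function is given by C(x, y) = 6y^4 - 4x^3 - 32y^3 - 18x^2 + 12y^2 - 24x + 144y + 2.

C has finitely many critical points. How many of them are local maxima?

1

C separates as a function of x plus a function of y, so ∇C=0 decouples.
∂C/∂x = -12(x + 1)(x + 2) = 0 at x ∈ {-2, -1}; ∂C/∂y = 24(y - 3)(y - 2)(y + 1) = 0 at y ∈ {-1, 2, 3}.
The Hessian is diagonal: diag(C_xx, C_yy). Second derivatives: C_xx(-2)=12, C_xx(-1)=-12; C_yy(-1)=288, C_yy(2)=-72, C_yy(3)=96.
Local maxima occur where both diagonal entries negative: (-1, 2). Count: 1.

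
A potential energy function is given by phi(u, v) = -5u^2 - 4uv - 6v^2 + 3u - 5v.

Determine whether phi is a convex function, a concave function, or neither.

concave

phi is quadratic, so its Hessian is the constant matrix H = [[-10, -4], [-4, -12]].
det(H) = 104, tr(H) = -22.
det(H) > 0 and tr(H) < 0, so H is negative definite everywhere: concave.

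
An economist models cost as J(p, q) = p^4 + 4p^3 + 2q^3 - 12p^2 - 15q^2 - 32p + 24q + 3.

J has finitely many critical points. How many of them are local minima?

2

J separates as a function of p plus a function of q, so ∇J=0 decouples.
∂J/∂p = 4(p - 2)(p + 1)(p + 4) = 0 at p ∈ {-4, -1, 2}; ∂J/∂q = 6(q - 4)(q - 1) = 0 at q ∈ {1, 4}.
The Hessian is diagonal: diag(J_pp, J_qq). Second derivatives: J_pp(-4)=72, J_pp(-1)=-36, J_pp(2)=72; J_qq(1)=-18, J_qq(4)=18.
Local minima occur where both diagonal entries positive: (-4, 4), (2, 4). Count: 2.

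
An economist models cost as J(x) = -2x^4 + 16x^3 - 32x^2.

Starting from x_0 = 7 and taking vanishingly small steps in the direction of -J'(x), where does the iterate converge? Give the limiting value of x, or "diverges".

J'(x) = -8x(x - 4)(x - 2), so J'(7) = -840.
Gradient descent moves in the -J' direction, i.e. x is increasing.
There is no critical point above x=7, and J' keeps the same sign, so the iterate runs off to +∞.

diverges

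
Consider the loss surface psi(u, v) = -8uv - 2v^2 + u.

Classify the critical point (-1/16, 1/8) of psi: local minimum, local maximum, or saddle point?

saddle point

The Hessian of psi is constant: H = [[0, -8], [-8, -4]].
det(H) = 0·(-4) − (-8)² = -64.
Since det(H) < 0, H is indefinite and the critical point is a saddle point.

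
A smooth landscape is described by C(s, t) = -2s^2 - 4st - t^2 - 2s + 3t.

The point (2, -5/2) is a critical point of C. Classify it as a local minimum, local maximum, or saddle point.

The Hessian of C is constant: H = [[-4, -4], [-4, -2]].
det(H) = (-4)·(-2) − (-4)² = -8.
Since det(H) < 0, H is indefinite and the critical point is a saddle point.

saddle point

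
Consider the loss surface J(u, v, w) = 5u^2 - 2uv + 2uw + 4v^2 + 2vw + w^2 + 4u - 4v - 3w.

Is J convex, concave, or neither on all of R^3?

J is quadratic, so its Hessian is the constant matrix H = [[10, -2, 2], [-2, 8, 2], [2, 2, 2]].
Leading principal minors: 10, 76, 64.
All positive ⇒ H ≻ 0 ⇒ convex.

convex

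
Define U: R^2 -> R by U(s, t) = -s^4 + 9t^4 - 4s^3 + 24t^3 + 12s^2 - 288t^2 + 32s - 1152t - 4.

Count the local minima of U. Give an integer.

U separates as a function of s plus a function of t, so ∇U=0 decouples.
∂U/∂s = -4(s - 2)(s + 1)(s + 4) = 0 at s ∈ {-4, -1, 2}; ∂U/∂t = 36(t - 4)(t + 2)(t + 4) = 0 at t ∈ {-4, -2, 4}.
The Hessian is diagonal: diag(U_ss, U_tt). Second derivatives: U_ss(-4)=-72, U_ss(-1)=36, U_ss(2)=-72; U_tt(-4)=576, U_tt(-2)=-432, U_tt(4)=1728.
Local minima occur where both diagonal entries positive: (-1, -4), (-1, 4). Count: 2.

2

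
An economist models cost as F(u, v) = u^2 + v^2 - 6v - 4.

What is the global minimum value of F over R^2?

F(u,v) separates as P(u) + Q(v) − 4, so its minimum is min P + min Q − 4.
P'(u) = 2u vanishes at u ∈ {0}; Q'(v) = 2v - 6 vanishes at v ∈ {3}.
Local minima of P (where P''>0): P(0)=0. Local minima of Q: Q(3)=-9.
So the global minimum of F is P(0) + Q(3) − 4 = 0 − 9 − 4 = -13, attained at (0, 3).

-13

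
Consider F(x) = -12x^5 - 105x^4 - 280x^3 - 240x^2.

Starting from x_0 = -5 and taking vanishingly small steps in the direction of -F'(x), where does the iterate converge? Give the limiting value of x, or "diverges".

-4

F'(x) = -60x(x + 1)(x + 2)(x + 4), so F'(-5) = -3600.
Gradient descent moves in the -F' direction, i.e. x is increasing.
The nearest critical point in that direction is x = -4, where F'' = 1440 > 0 (a local minimum). The iterate converges there.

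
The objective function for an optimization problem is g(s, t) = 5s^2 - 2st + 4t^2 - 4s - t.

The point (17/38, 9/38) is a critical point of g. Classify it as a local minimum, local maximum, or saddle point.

local minimum

The Hessian of g is constant: H = [[10, -2], [-2, 8]].
det(H) = 10·8 − (-2)² = 76.
det(H) > 0 and tr(H) = 18 > 0, so H is positive definite and the point is a local minimum.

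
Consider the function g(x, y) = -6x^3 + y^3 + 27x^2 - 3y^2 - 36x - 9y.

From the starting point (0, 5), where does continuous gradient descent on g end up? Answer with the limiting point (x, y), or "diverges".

g is separable, so gradient descent decouples: x follows -∂g/∂x, y follows -∂g/∂y.
∂g/∂x = -18(x - 2)(x - 1); at x=0 this is -36, so x increases.
∂g/∂y = 3(y - 3)(y + 1); at y=5 this is 36, so y decreases.
x converges to its nearest critical value 1 (a local min of the x-part); y converges to 3. The iterate converges to (1, 3).

(1, 3)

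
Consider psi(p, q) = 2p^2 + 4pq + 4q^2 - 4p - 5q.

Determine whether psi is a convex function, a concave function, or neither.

convex

psi is quadratic, so its Hessian is the constant matrix H = [[4, 4], [4, 8]].
det(H) = 16, tr(H) = 12.
det(H) > 0 and tr(H) > 0, so H is positive definite everywhere: convex.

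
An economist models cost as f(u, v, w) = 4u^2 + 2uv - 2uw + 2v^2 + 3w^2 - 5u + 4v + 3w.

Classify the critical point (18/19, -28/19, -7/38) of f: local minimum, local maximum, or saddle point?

local minimum

The Hessian is constant: H = [[8, 2, -2], [2, 4, 0], [-2, 0, 6]].
Leading principal minors: Δ₁ = 8, Δ₂ = 28, Δ₃ = 152.
All leading minors are positive, so H is positive definite: a local minimum.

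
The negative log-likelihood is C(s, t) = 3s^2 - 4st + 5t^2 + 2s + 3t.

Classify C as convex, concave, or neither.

convex

C is quadratic, so its Hessian is the constant matrix H = [[6, -4], [-4, 10]].
det(H) = 44, tr(H) = 16.
det(H) > 0 and tr(H) > 0, so H is positive definite everywhere: convex.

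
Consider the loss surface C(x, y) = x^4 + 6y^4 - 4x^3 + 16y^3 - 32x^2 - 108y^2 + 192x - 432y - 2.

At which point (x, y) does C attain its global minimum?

(-4, 3)

C(x,y) separates as P(x) + Q(y) − 2, so its minimum is min P + min Q − 2.
P'(x) = 4(x - 4)(x - 3)(x + 4) vanishes at x ∈ {-4, 3, 4}; Q'(y) = 24(y - 3)(y + 2)(y + 3) vanishes at y ∈ {-3, -2, 3}.
Local minima of P (where P''>0): P(-4)=-768, P(4)=256. Local minima of Q: Q(-3)=378, Q(3)=-1350.
So the global minimum of C is P(-4) + Q(3) − 2 = -768 − 1350 − 2 = -2120, attained at (-4, 3).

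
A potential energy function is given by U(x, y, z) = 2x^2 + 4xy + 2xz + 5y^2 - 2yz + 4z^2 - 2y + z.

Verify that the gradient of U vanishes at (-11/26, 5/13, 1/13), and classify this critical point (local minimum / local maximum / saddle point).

local minimum

∇U = (4x + 4y + 2z, 4x + 10y - 2z - 2, 2x - 2y + 8z + 1); substituting (-11/26, 5/13, 1/13) gives ∇U = (0, 0, 0), so (-11/26, 5/13, 1/13) is indeed a critical point.
The Hessian is constant: H = [[4, 4, 2], [4, 10, -2], [2, -2, 8]].
Leading principal minors: Δ₁ = 4, Δ₂ = 24, Δ₃ = 104.
All leading minors are positive, so H is positive definite: a local minimum.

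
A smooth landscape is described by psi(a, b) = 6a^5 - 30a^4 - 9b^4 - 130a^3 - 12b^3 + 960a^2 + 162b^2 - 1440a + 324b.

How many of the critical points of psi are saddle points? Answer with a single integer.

psi separates as a function of a plus a function of b, so ∇psi=0 decouples.
∂psi/∂a = 30(a - 4)(a - 3)(a - 1)(a + 4) = 0 at a ∈ {-4, 1, 3, 4}; ∂psi/∂b = -36(b - 3)(b + 1)(b + 3) = 0 at b ∈ {-3, -1, 3}.
The Hessian is diagonal: diag(psi_aa, psi_bb). Second derivatives: psi_aa(-4)=-8400, psi_aa(1)=900, psi_aa(3)=-420, psi_aa(4)=720; psi_bb(-3)=-432, psi_bb(-1)=288, psi_bb(3)=-864.
Saddle points occur where the two diagonal entries have opposite signs: (-4, -1), (1, -3), (1, 3), (3, -1), (4, -3), (4, 3). Count: 6.

6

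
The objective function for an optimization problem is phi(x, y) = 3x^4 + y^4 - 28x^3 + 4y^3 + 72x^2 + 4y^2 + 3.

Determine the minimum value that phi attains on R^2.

phi(x,y) separates as P(x) + Q(y) + 3, so its minimum is min P + min Q + 3.
P'(x) = 12x(x - 4)(x - 3) vanishes at x ∈ {0, 3, 4}; Q'(y) = 4y(y + 1)(y + 2) vanishes at y ∈ {-2, -1, 0}.
Local minima of P (where P''>0): P(0)=0, P(4)=128. Local minima of Q: Q(-2)=0, Q(0)=0.
So the global minimum of phi is P(0) + Q(-2) + 3 = 0 + 0 + 3 = 3, attained at (0, -2).

3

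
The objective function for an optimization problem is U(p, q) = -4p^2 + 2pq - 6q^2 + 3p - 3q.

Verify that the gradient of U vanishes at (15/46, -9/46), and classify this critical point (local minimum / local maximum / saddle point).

∇U = (-8p + 2q + 3, 2p - 12q - 3); substituting (15/46, -9/46) gives ∇U = (0, 0), so (15/46, -9/46) is indeed a critical point.
The Hessian of U is constant: H = [[-8, 2], [2, -12]].
det(H) = (-8)·(-12) − 2² = 92.
det(H) > 0 and tr(H) = -20 < 0, so H is negative definite and the point is a local maximum.

local maximum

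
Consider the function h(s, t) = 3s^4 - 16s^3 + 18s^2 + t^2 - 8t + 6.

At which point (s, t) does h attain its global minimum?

h(s,t) separates as P(s) + Q(t) + 6, so its minimum is min P + min Q + 6.
P'(s) = 12s(s - 3)(s - 1) vanishes at s ∈ {0, 1, 3}; Q'(t) = 2(t - 4) vanishes at t ∈ {4}.
Local minima of P (where P''>0): P(0)=0, P(3)=-27. Local minima of Q: Q(4)=-16.
So the global minimum of h is P(3) + Q(4) + 6 = -27 − 16 + 6 = -37, attained at (3, 4).

(3, 4)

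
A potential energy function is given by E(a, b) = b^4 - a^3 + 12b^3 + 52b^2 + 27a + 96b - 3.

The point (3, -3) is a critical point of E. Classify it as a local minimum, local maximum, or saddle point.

The mixed partial ∂²E/∂a∂b is 0, so the Hessian at any point is diag(E_aa, E_bb) = diag(-6a, 4(3b^2 + 18b + 26)).
At (3, -3): H = diag(-18, -4).
Both eigenvalues are negative, so H is negative definite: a local maximum.

local maximum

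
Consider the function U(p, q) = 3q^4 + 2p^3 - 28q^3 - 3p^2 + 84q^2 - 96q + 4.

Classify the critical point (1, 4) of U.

local minimum

The mixed partial ∂²U/∂p∂q is 0, so the Hessian at any point is diag(U_pp, U_qq) = diag(6(2p - 1), 12(3q^2 - 14q + 14)).
At (1, 4): H = diag(6, 72).
Both eigenvalues are positive, so H is positive definite: a local minimum.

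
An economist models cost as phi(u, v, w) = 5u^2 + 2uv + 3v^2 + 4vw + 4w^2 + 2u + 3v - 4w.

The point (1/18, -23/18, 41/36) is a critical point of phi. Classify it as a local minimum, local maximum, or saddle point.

local minimum

The Hessian is constant: H = [[10, 2, 0], [2, 6, 4], [0, 4, 8]].
Leading principal minors: Δ₁ = 10, Δ₂ = 56, Δ₃ = 288.
All leading minors are positive, so H is positive definite: a local minimum.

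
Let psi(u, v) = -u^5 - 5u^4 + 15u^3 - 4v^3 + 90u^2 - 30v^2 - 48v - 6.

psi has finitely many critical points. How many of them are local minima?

2

psi separates as a function of u plus a function of v, so ∇psi=0 decouples.
∂psi/∂u = -5u(u - 3)(u + 3)(u + 4) = 0 at u ∈ {-4, -3, 0, 3}; ∂psi/∂v = -12(v + 1)(v + 4) = 0 at v ∈ {-4, -1}.
The Hessian is diagonal: diag(psi_uu, psi_vv). Second derivatives: psi_uu(-4)=140, psi_uu(-3)=-90, psi_uu(0)=180, psi_uu(3)=-630; psi_vv(-4)=36, psi_vv(-1)=-36.
Local minima occur where both diagonal entries positive: (-4, -4), (0, -4). Count: 2.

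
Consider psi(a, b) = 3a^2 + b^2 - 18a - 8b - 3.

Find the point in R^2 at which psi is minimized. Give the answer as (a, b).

psi(a,b) separates as P(a) + Q(b) − 3, so its minimum is min P + min Q − 3.
P'(a) = 6a - 18 vanishes at a ∈ {3}; Q'(b) = 2b - 8 vanishes at b ∈ {4}.
Local minima of P (where P''>0): P(3)=-27. Local minima of Q: Q(4)=-16.
So the global minimum of psi is P(3) + Q(4) − 3 = -27 − 16 − 3 = -46, attained at (3, 4).

(3, 4)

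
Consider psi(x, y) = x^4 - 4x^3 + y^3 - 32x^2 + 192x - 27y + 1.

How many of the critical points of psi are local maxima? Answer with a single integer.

1

psi separates as a function of x plus a function of y, so ∇psi=0 decouples.
∂psi/∂x = 4(x - 4)(x - 3)(x + 4) = 0 at x ∈ {-4, 3, 4}; ∂psi/∂y = 3(y - 3)(y + 3) = 0 at y ∈ {-3, 3}.
The Hessian is diagonal: diag(psi_xx, psi_yy). Second derivatives: psi_xx(-4)=224, psi_xx(3)=-28, psi_xx(4)=32; psi_yy(-3)=-18, psi_yy(3)=18.
Local maxima occur where both diagonal entries negative: (3, -3). Count: 1.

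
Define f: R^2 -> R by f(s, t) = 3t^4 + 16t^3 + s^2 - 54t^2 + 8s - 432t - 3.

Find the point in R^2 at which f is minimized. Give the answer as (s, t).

(-4, 3)

f(s,t) separates as P(s) + Q(t) − 3, so its minimum is min P + min Q − 3.
P'(s) = 2s + 8 vanishes at s ∈ {-4}; Q'(t) = 12(t - 3)(t + 3)(t + 4) vanishes at t ∈ {-4, -3, 3}.
Local minima of P (where P''>0): P(-4)=-16. Local minima of Q: Q(-4)=608, Q(3)=-1107.
So the global minimum of f is P(-4) + Q(3) − 3 = -16 − 1107 − 3 = -1126, attained at (-4, 3).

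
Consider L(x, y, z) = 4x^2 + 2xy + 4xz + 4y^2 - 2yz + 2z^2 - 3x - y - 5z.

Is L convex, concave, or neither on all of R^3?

convex

L is quadratic, so its Hessian is the constant matrix H = [[8, 2, 4], [2, 8, -2], [4, -2, 4]].
Leading principal minors: 8, 60, 48.
All positive ⇒ H ≻ 0 ⇒ convex.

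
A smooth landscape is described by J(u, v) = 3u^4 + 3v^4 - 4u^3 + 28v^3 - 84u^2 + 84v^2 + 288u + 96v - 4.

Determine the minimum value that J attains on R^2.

-1540

J(u,v) separates as P(u) + Q(v) − 4, so its minimum is min P + min Q − 4.
P'(u) = 12(u - 3)(u - 2)(u + 4) vanishes at u ∈ {-4, 2, 3}; Q'(v) = 12(v + 1)(v + 2)(v + 4) vanishes at v ∈ {-4, -2, -1}.
Local minima of P (where P''>0): P(-4)=-1472, P(3)=243. Local minima of Q: Q(-4)=-64, Q(-1)=-37.
So the global minimum of J is P(-4) + Q(-4) − 4 = -1472 − 64 − 4 = -1540, attained at (-4, -4).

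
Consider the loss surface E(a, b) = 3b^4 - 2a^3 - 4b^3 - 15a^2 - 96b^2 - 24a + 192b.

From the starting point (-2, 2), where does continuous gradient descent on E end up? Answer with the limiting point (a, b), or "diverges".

(-4, 4)

E is separable, so gradient descent decouples: a follows -∂E/∂a, b follows -∂E/∂b.
∂E/∂a = -6(a + 1)(a + 4); at a=-2 this is 12, so a decreases.
∂E/∂b = 12(b - 4)(b - 1)(b + 4); at b=2 this is -144, so b increases.
a converges to its nearest critical value -4 (a local min of the a-part); b converges to 4. The iterate converges to (-4, 4).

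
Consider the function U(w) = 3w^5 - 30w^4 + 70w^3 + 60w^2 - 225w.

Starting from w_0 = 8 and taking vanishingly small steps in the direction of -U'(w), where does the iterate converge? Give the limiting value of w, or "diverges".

U'(w) = 15(w - 5)(w - 3)(w - 1)(w + 1), so U'(8) = 14175.
Gradient descent moves in the -U' direction, i.e. w is decreasing.
The nearest critical point in that direction is w = 5, where U'' = 720 > 0 (a local minimum). The iterate converges there.

5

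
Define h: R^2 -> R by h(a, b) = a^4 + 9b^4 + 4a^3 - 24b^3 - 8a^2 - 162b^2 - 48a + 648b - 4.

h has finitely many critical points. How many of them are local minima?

h separates as a function of a plus a function of b, so ∇h=0 decouples.
∂h/∂a = 4(a - 2)(a + 2)(a + 3) = 0 at a ∈ {-3, -2, 2}; ∂h/∂b = 36(b - 3)(b - 2)(b + 3) = 0 at b ∈ {-3, 2, 3}.
The Hessian is diagonal: diag(h_aa, h_bb). Second derivatives: h_aa(-3)=20, h_aa(-2)=-16, h_aa(2)=80; h_bb(-3)=1080, h_bb(2)=-180, h_bb(3)=216.
Local minima occur where both diagonal entries positive: (-3, -3), (-3, 3), (2, -3), (2, 3). Count: 4.

4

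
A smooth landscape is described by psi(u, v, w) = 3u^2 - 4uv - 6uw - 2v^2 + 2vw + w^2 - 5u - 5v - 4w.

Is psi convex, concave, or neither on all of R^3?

psi is quadratic, so its Hessian is the constant matrix H = [[6, -4, -6], [-4, -4, 2], [-6, 2, 2]].
Leading principal minors: 6, -40, 136.
Neither pattern holds ⇒ H is indefinite ⇒ neither convex nor concave.

neither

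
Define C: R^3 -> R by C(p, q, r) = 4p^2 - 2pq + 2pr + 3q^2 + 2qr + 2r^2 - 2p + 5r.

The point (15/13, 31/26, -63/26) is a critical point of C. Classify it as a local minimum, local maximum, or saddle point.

local minimum

The Hessian is constant: H = [[8, -2, 2], [-2, 6, 2], [2, 2, 4]].
Leading principal minors: Δ₁ = 8, Δ₂ = 44, Δ₃ = 104.
All leading minors are positive, so H is positive definite: a local minimum.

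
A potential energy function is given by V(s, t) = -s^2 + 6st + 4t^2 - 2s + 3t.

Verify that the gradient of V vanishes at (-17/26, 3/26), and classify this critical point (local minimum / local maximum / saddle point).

∇V = (-2s + 6t - 2, 6s + 8t + 3); substituting (-17/26, 3/26) gives ∇V = (0, 0), so (-17/26, 3/26) is indeed a critical point.
The Hessian of V is constant: H = [[-2, 6], [6, 8]].
det(H) = (-2)·8 − 6² = -52.
Since det(H) < 0, H is indefinite and the critical point is a saddle point.

saddle point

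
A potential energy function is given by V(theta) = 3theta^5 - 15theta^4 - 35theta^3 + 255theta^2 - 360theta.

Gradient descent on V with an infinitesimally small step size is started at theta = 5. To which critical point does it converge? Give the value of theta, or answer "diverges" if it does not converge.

V'(theta) = 15(theta - 4)(theta - 2)(theta - 1)(theta + 3), so V'(5) = 1440.
Gradient descent moves in the -V' direction, i.e. theta is decreasing.
The nearest critical point in that direction is theta = 4, where V'' = 630 > 0 (a local minimum). The iterate converges there.

4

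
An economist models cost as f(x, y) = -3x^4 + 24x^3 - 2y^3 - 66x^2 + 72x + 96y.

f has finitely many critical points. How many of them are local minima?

f separates as a function of x plus a function of y, so ∇f=0 decouples.
∂f/∂x = -12(x - 3)(x - 2)(x - 1) = 0 at x ∈ {1, 2, 3}; ∂f/∂y = -6(y - 4)(y + 4) = 0 at y ∈ {-4, 4}.
The Hessian is diagonal: diag(f_xx, f_yy). Second derivatives: f_xx(1)=-24, f_xx(2)=12, f_xx(3)=-24; f_yy(-4)=48, f_yy(4)=-48.
Local minima occur where both diagonal entries positive: (2, -4). Count: 1.

1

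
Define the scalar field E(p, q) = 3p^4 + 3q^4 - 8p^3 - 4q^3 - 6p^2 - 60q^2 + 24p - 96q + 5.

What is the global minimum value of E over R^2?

-846

E(p,q) separates as A(p) + B(q) + 5, so its minimum is min A + min B + 5.
A'(p) = 12(p - 2)(p - 1)(p + 1) vanishes at p ∈ {-1, 1, 2}; B'(q) = 12(q - 4)(q + 1)(q + 2) vanishes at q ∈ {-2, -1, 4}.
Local minima of A (where A''>0): A(-1)=-19, A(2)=8. Local minima of B: B(-2)=32, B(4)=-832.
So the global minimum of E is A(-1) + B(4) + 5 = -19 − 832 + 5 = -846, attained at (-1, 4).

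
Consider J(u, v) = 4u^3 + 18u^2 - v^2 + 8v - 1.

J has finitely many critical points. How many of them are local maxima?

J separates as a function of u plus a function of v, so ∇J=0 decouples.
∂J/∂u = 12u(u + 3) = 0 at u ∈ {-3, 0}; ∂J/∂v = -2(v - 4) = 0 at v ∈ {4}.
The Hessian is diagonal: diag(J_uu, J_vv). Second derivatives: J_uu(-3)=-36, J_uu(0)=36; J_vv(4)=-2.
Local maxima occur where both diagonal entries negative: (-3, 4). Count: 1.

1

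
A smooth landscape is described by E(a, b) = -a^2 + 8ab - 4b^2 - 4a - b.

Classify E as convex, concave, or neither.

E is quadratic, so its Hessian is the constant matrix H = [[-2, 8], [8, -8]].
det(H) = -48, tr(H) = -10.
det(H) < 0, so H is indefinite: neither convex nor concave.

neither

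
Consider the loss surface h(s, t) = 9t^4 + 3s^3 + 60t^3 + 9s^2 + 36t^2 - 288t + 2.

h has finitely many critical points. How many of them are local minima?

h separates as a function of s plus a function of t, so ∇h=0 decouples.
∂h/∂s = 9s(s + 2) = 0 at s ∈ {-2, 0}; ∂h/∂t = 36(t - 1)(t + 2)(t + 4) = 0 at t ∈ {-4, -2, 1}.
The Hessian is diagonal: diag(h_ss, h_tt). Second derivatives: h_ss(-2)=-18, h_ss(0)=18; h_tt(-4)=360, h_tt(-2)=-216, h_tt(1)=540.
Local minima occur where both diagonal entries positive: (0, -4), (0, 1). Count: 2.

2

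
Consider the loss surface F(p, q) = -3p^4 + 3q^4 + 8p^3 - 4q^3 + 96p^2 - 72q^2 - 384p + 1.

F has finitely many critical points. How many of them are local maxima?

2

F separates as a function of p plus a function of q, so ∇F=0 decouples.
∂F/∂p = -12(p - 4)(p - 2)(p + 4) = 0 at p ∈ {-4, 2, 4}; ∂F/∂q = 12q(q - 4)(q + 3) = 0 at q ∈ {-3, 0, 4}.
The Hessian is diagonal: diag(F_pp, F_qq). Second derivatives: F_pp(-4)=-576, F_pp(2)=144, F_pp(4)=-192; F_qq(-3)=252, F_qq(0)=-144, F_qq(4)=336.
Local maxima occur where both diagonal entries negative: (-4, 0), (4, 0). Count: 2.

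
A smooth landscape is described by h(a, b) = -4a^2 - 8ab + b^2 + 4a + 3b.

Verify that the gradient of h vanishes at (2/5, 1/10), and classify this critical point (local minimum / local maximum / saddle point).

∇h = (-8a - 8b + 4, -8a + 2b + 3); substituting (2/5, 1/10) gives ∇h = (0, 0), so (2/5, 1/10) is indeed a critical point.
The Hessian of h is constant: H = [[-8, -8], [-8, 2]].
det(H) = (-8)·2 − (-8)² = -80.
Since det(H) < 0, H is indefinite and the critical point is a saddle point.

saddle point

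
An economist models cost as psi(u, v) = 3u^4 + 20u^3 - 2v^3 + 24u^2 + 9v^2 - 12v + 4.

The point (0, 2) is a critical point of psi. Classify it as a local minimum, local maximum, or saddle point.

saddle point

The mixed partial ∂²psi/∂u∂v is 0, so the Hessian at any point is diag(psi_uu, psi_vv) = diag(12(3u^2 + 10u + 4), 6(-2v + 3)).
At (0, 2): H = diag(48, -6).
The eigenvalues have opposite signs, so H is indefinite: a saddle point.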